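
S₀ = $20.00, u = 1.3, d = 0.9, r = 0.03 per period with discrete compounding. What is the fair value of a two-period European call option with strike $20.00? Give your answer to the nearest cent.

Risk-neutral probability p = (1 + 0.03 − 0.9)/(1.3 − 0.9) = 0.1300/0.4000 = 0.3250
Terminal stock prices: S_uu = 33.8, S_ud = 23.4, S_dd = 16.2
Terminal payoffs (S − K): max(13.8, 0) = 13.8, max(3.4, 0) = 3.4, max(-3.8, 0) = 0
Node u (S = 26): V_u = 1/1.03·[0.3250·13.8000 + 0.6750·3.4000] = 6.5825
Node d (S = 18): V_d = 1/1.03·[0.3250·3.4000 + 0.6750·0.0000] = 1.0728
Node 0 (S = 20): V_0 = 1/1.03·[0.3250·6.5825 + 0.6750·1.0728] = 2.7801

$2.78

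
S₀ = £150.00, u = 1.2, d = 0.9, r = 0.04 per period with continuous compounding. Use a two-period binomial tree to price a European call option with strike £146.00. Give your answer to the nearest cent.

Risk-neutral probability p = (e^0.04 − 0.9)/(1.2 − 0.9) = 0.1408/0.3000 = 0.4694
Terminal stock prices: S_uu = 216, S_ud = 162, S_dd = 121.5
Terminal payoffs (S − K): max(70, 0) = 70, max(16, 0) = 16, max(-24.5, 0) = 0
Node u (S = 180): V_u = e^(−0.04)·[0.4694·70.0000 + 0.5306·16.0000] = 39.7247
Node d (S = 135): V_d = e^(−0.04)·[0.4694·16.0000 + 0.5306·0.0000] = 7.2154
Node 0 (S = 150): V_0 = e^(−0.04)·[0.4694·39.7247 + 0.5306·7.2154] = 21.5931

£21.59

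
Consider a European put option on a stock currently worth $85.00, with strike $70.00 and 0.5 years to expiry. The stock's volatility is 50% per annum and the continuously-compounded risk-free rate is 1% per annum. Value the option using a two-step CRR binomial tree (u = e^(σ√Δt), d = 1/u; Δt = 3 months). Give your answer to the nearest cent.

CRR parameters: u = e^(σ√Δt) = e^(0.5·√0.25) = 1.2840, d = 1/u = 0.7788
Per-period rate: rΔt = 0.01·0.25 = 0.0025, so R = e^0.0025 = 1.0025
Risk-neutral probability p = (e^0.0025 − 0.7788)/(1.2840 − 0.7788) = 0.2237/0.5052 = 0.4428
Terminal stock prices: S_uu = 140.1, S_ud = 85, S_dd = 51.56
Terminal payoffs (K − S): max(-70.14, 0) = 0, max(-15, 0) = 0, max(18.44, 0) = 18.44
Node u (S = 109.1): V_u = e^(−0.0025)·[0.4428·0.0000 + 0.5572·0.0000] = 0.0000
Node d (S = 66.2): V_d = e^(−0.0025)·[0.4428·0.0000 + 0.5572·18.4449] = 10.2522
Node 0 (S = 85): V_0 = e^(−0.0025)·[0.4428·0.0000 + 0.5572·10.2522] = 5.6985

$5.70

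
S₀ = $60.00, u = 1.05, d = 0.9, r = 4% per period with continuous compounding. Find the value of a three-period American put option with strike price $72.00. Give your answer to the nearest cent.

Risk-neutral probability p = (e^0.04 − 0.9)/(1.05 − 0.9) = 0.1408/0.1500 = 0.9387
Terminal stock prices: S_uuu = 69.46, S_uud = 59.54, S_udd = 51.03, S_ddd = 43.74
Terminal payoffs (K − S): max(2.542, 0) = 2.542, max(12.46, 0) = 12.46, max(20.97, 0) = 20.97, max(28.26, 0) = 28.26
Node uu (S = 66.15): continuation = e^(−0.04)·[0.9387·2.5425 + 0.0613·12.4650] = 3.0268; exercise value = 5.8500 > continuation, so V_uu = 5.8500 (exercise)
Node ud (S = 56.7): continuation = e^(−0.04)·[0.9387·12.4650 + 0.0613·20.9700] = 12.4768; exercise value = 15.3000 > continuation, so V_ud = 15.3000 (exercise)
Node dd (S = 48.6): continuation = e^(−0.04)·[0.9387·20.9700 + 0.0613·28.2600] = 20.5768; exercise value = 23.4000 > continuation, so V_dd = 23.4000 (exercise)
Node u (S = 63): continuation = e^(−0.04)·[0.9387·5.8500 + 0.0613·15.3000] = 6.1768; exercise value = 9.0000 > continuation, so V_u = 9.0000 (exercise)
Node d (S = 54): continuation = e^(−0.04)·[0.9387·15.3000 + 0.0613·23.4000] = 15.1768; exercise value = 18.0000 > continuation, so V_d = 18.0000 (exercise)
Node 0 (S = 60): continuation = e^(−0.04)·[0.9387·9.0000 + 0.0613·18.0000] = 9.1768; exercise value = 12.0000 > continuation, so V_0 = 12.0000 (exercise)

$12.00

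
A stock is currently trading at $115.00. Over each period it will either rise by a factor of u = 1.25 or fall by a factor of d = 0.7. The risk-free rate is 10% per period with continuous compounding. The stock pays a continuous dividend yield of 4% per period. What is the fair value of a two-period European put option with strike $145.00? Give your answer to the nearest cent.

Per-period risk-free factor R = e^0.1 = 1.1052; dividend-adjusted growth = e^(0.1−0.04) = 1.0618.
Risk-neutral probability p = (1.0618 − 0.7)/(1.25 − 0.7) = 0.3618/0.5500 = 0.6579
Terminal stock prices: S_uu = 179.7, S_ud = 100.6, S_dd = 56.35
Terminal payoffs (K − S): max(-34.69, 0) = 0, max(44.38, 0) = 44.38, max(88.65, 0) = 88.65
Node u (S = 143.8): V_u = e^(−0.1)·[0.6579·0.0000 + 0.3421·44.3750] = 13.7367
Node d (S = 80.5): V_d = e^(−0.1)·[0.6579·44.3750 + 0.3421·88.6500] = 53.8579
Node 0 (S = 115): V_0 = e^(−0.1)·[0.6579·13.7367 + 0.3421·53.8579] = 24.8493

$24.85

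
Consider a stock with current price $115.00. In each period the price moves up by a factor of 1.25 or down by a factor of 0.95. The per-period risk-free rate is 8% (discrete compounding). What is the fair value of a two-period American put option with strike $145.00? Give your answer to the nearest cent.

$30.00

Risk-neutral probability p = (1 + 0.08 − 0.95)/(1.25 − 0.95) = 0.1300/0.3000 = 0.4333
Terminal stock prices: S_uu = 179.7, S_ud = 136.6, S_dd = 103.8
Terminal payoffs (K − S): max(-34.69, 0) = 0, max(8.438, 0) = 8.438, max(41.21, 0) = 41.21
Node u (S = 143.8): continuation = 1/1.08·[0.4333·0.0000 + 0.5667·8.4375] = 4.4271; exercise value = 1.2500 ≤ continuation, so V_u = 4.4271
Node d (S = 109.2): continuation = 1/1.08·[0.4333·8.4375 + 0.5667·41.2125] = 25.0093; exercise value = 35.7500 > continuation, so V_d = 35.7500 (exercise)
Node 0 (S = 115): continuation = 1/1.08·[0.4333·4.4271 + 0.5667·35.7500] = 20.5340; exercise value = 30.0000 > continuation, so V_0 = 30.0000 (exercise)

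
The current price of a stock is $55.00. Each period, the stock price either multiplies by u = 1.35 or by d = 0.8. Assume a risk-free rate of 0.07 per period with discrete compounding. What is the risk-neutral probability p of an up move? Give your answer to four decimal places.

Risk-neutral probability p = (1 + 0.07 − 0.8)/(1.35 − 0.8) = 0.2700/0.5500 = 0.4909

p = 0.4909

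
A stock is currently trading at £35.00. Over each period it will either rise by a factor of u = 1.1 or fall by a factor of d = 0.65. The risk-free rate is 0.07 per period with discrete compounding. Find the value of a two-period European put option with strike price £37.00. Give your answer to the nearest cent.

£1.39

Risk-neutral probability p = (1 + 0.07 − 0.65)/(1.1 − 0.65) = 0.4200/0.4500 = 0.9333
Terminal stock prices: S_uu = 42.35, S_ud = 25.03, S_dd = 14.79
Terminal payoffs (K − S): max(-5.35, 0) = 0, max(11.97, 0) = 11.97, max(22.21, 0) = 22.21
Node u (S = 38.5): V_u = 1/1.07·[0.9333·0.0000 + 0.0667·11.9750] = 0.7461
Node d (S = 22.75): V_d = 1/1.07·[0.9333·11.9750 + 0.0667·22.2125] = 11.8294
Node 0 (S = 35): V_0 = 1/1.07·[0.9333·0.7461 + 0.0667·11.8294] = 1.3878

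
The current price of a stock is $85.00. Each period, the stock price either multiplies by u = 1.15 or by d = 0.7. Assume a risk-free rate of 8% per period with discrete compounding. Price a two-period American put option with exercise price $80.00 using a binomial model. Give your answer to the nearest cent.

Risk-neutral probability p = (1 + 0.08 − 0.7)/(1.15 − 0.7) = 0.3800/0.4500 = 0.8444
Terminal stock prices: S_uu = 112.4, S_ud = 68.42, S_dd = 41.65
Terminal payoffs (K − S): max(-32.41, 0) = 0, max(11.58, 0) = 11.58, max(38.35, 0) = 38.35
Node u (S = 97.75): continuation = 1/1.08·[0.8444·0.0000 + 0.1556·11.5750] = 1.6672; exercise value = 0.0000 ≤ continuation, so V_u = 1.6672
Node d (S = 59.5): continuation = 1/1.08·[0.8444·11.5750 + 0.1556·38.3500] = 14.5741; exercise value = 20.5000 > continuation, so V_d = 20.5000 (exercise)
Node 0 (S = 85): continuation = 1/1.08·[0.8444·1.6672 + 0.1556·20.5000] = 4.2562; exercise value = 0.0000 ≤ continuation, so V_0 = 4.2562

$4.26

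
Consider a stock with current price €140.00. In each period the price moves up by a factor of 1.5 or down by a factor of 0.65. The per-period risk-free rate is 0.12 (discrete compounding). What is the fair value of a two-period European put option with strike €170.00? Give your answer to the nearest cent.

€30.86

Risk-neutral probability p = (1 + 0.12 − 0.65)/(1.5 − 0.65) = 0.4700/0.8500 = 0.5529
Terminal stock prices: S_uu = 315, S_ud = 136.5, S_dd = 59.15
Terminal payoffs (K − S): max(-145, 0) = 0, max(33.5, 0) = 33.5, max(110.8, 0) = 110.8
Node u (S = 210): V_u = 1/1.12·[0.5529·0.0000 + 0.4471·33.5000] = 13.3718
Node d (S = 91): V_d = 1/1.12·[0.5529·33.5000 + 0.4471·110.8500] = 60.7857
Node 0 (S = 140): V_0 = 1/1.12·[0.5529·13.3718 + 0.4471·60.7857] = 30.8649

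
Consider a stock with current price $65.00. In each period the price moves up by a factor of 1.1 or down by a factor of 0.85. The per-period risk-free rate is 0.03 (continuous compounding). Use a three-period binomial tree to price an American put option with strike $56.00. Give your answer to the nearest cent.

Risk-neutral probability p = (e^0.03 − 0.85)/(1.1 − 0.85) = 0.1805/0.2500 = 0.7218
Terminal stock prices: S_uuu = 86.52, S_uud = 66.85, S_udd = 51.66, S_ddd = 39.92
Terminal payoffs (K − S): max(-30.52, 0) = 0, max(-10.85, 0) = 0, max(4.341, 0) = 4.341, max(16.08, 0) = 16.08
Node uu (S = 78.65): continuation = e^(−0.03)·[0.7218·0.0000 + 0.2782·0.0000] = 0.0000; exercise value = 0.0000 ≤ continuation, so V_uu = 0.0000
Node ud (S = 60.77): continuation = e^(−0.03)·[0.7218·0.0000 + 0.2782·4.3413] = 1.1720; exercise value = 0.0000 ≤ continuation, so V_ud = 1.1720
Node dd (S = 46.96): continuation = e^(−0.03)·[0.7218·4.3413 + 0.2782·16.0819] = 7.3824; exercise value = 9.0375 > continuation, so V_dd = 9.0375 (exercise)
Node u (S = 71.5): continuation = e^(−0.03)·[0.7218·0.0000 + 0.2782·1.1720] = 0.3164; exercise value = 0.0000 ≤ continuation, so V_u = 0.3164
Node d (S = 55.25): continuation = e^(−0.03)·[0.7218·1.1720 + 0.2782·9.0375] = 3.2607; exercise value = 0.7500 ≤ continuation, so V_d = 3.2607
Node 0 (S = 65): continuation = e^(−0.03)·[0.7218·0.3164 + 0.2782·3.2607] = 1.1019; exercise value = 0.0000 ≤ continuation, so V_0 = 1.1019

$1.10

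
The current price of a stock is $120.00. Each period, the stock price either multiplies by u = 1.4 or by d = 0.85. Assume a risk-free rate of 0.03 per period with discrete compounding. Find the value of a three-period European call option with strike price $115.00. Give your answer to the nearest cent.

$26.27

Risk-neutral probability p = (1 + 0.03 − 0.85)/(1.4 − 0.85) = 0.1800/0.5500 = 0.3273
Terminal stock prices: S_uuu = 329.3, S_uud = 199.9, S_udd = 121.4, S_ddd = 73.69
Terminal payoffs (S − K): max(214.3, 0) = 214.3, max(84.92, 0) = 84.92, max(6.38, 0) = 6.38, max(-41.31, 0) = 0
Node uu (S = 235.2): V_uu = 1/1.03·[0.3273·214.2800 + 0.6727·84.9200] = 123.5495
Node ud (S = 142.8): V_ud = 1/1.03·[0.3273·84.9200 + 0.6727·6.3800] = 31.1495
Node dd (S = 86.7): V_dd = 1/1.03·[0.3273·6.3800 + 0.6727·0.0000] = 2.0272
Node u (S = 168): V_u = 1/1.03·[0.3273·123.5495 + 0.6727·31.1495] = 59.6015
Node d (S = 102): V_d = 1/1.03·[0.3273·31.1495 + 0.6727·2.0272] = 11.2215
Node 0 (S = 120): V_0 = 1/1.03·[0.3273·59.6015 + 0.6727·11.2215] = 26.2669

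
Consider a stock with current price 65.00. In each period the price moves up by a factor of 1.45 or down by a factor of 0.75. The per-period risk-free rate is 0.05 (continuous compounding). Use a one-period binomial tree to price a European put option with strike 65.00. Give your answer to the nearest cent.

8.80

Risk-neutral probability p = (e^0.05 − 0.75)/(1.45 − 0.75) = 0.3013/0.7000 = 0.4304
Terminal stock prices: S_u = 94.25, S_d = 48.75
Terminal payoffs (K − S): max(-29.25, 0) = 0, max(16.25, 0) = 16.25
Node 0 (S = 65): V_0 = e^(−0.05)·[0.4304·0.0000 + 0.5696·16.2500] = 8.8048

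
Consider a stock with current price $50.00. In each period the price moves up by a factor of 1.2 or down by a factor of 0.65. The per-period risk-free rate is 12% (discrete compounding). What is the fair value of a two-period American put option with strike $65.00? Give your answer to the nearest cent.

$15.00

Risk-neutral probability p = (1 + 0.12 − 0.65)/(1.2 − 0.65) = 0.4700/0.5500 = 0.8545
Terminal stock prices: S_uu = 72, S_ud = 39, S_dd = 21.13
Terminal payoffs (K − S): max(-7, 0) = 0, max(26, 0) = 26, max(43.88, 0) = 43.88
Node u (S = 60): continuation = 1/1.12·[0.8545·0.0000 + 0.1455·26.0000] = 3.3766; exercise value = 5.0000 > continuation, so V_u = 5.0000 (exercise)
Node d (S = 32.5): continuation = 1/1.12·[0.8545·26.0000 + 0.1455·43.8750] = 25.5357; exercise value = 32.5000 > continuation, so V_d = 32.5000 (exercise)
Node 0 (S = 50): continuation = 1/1.12·[0.8545·5.0000 + 0.1455·32.5000] = 8.0357; exercise value = 15.0000 > continuation, so V_0 = 15.0000 (exercise)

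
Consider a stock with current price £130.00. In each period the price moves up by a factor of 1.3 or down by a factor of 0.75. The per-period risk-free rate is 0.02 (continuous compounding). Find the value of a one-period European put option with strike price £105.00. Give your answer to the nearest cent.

£3.74

Risk-neutral probability p = (e^0.02 − 0.75)/(1.3 − 0.75) = 0.2702/0.5500 = 0.4913
Terminal stock prices: S_u = 169, S_d = 97.5
Terminal payoffs (K − S): max(-64, 0) = 0, max(7.5, 0) = 7.5
Node 0 (S = 130): V_0 = e^(−0.02)·[0.4913·0.0000 + 0.5087·7.5000] = 3.7399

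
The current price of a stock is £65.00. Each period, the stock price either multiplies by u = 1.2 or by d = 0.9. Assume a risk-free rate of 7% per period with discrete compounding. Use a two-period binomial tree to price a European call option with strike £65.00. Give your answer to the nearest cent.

Risk-neutral probability p = (1 + 0.07 − 0.9)/(1.2 − 0.9) = 0.1700/0.3000 = 0.5667
Terminal stock prices: S_uu = 93.6, S_ud = 70.2, S_dd = 52.65
Terminal payoffs (S − K): max(28.6, 0) = 28.6, max(5.2, 0) = 5.2, max(-12.35, 0) = 0
Node u (S = 78): V_u = 1/1.07·[0.5667·28.6000 + 0.4333·5.2000] = 17.2523
Node d (S = 58.5): V_d = 1/1.07·[0.5667·5.2000 + 0.4333·0.0000] = 2.7539
Node 0 (S = 65): V_0 = 1/1.07·[0.5667·17.2523 + 0.4333·2.7539] = 10.2520

£10.25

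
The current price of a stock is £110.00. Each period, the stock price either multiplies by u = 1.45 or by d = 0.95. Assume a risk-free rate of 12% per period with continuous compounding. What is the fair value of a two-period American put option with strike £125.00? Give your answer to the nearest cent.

£15.00

Risk-neutral probability p = (e^0.12 − 0.95)/(1.45 − 0.95) = 0.1775/0.5000 = 0.3550
Terminal stock prices: S_uu = 231.3, S_ud = 151.5, S_dd = 99.27
Terminal payoffs (K − S): max(-106.3, 0) = 0, max(-26.53, 0) = 0, max(25.73, 0) = 25.73
Node u (S = 159.5): continuation = e^(−0.12)·[0.3550·0.0000 + 0.6450·0.0000] = 0.0000; exercise value = 0.0000 ≤ continuation, so V_u = 0.0000
Node d (S = 104.5): continuation = e^(−0.12)·[0.3550·0.0000 + 0.6450·25.7250] = 14.7165; exercise value = 20.5000 > continuation, so V_d = 20.5000 (exercise)
Node 0 (S = 110): continuation = e^(−0.12)·[0.3550·0.0000 + 0.6450·20.5000] = 11.7274; exercise value = 15.0000 > continuation, so V_0 = 15.0000 (exercise)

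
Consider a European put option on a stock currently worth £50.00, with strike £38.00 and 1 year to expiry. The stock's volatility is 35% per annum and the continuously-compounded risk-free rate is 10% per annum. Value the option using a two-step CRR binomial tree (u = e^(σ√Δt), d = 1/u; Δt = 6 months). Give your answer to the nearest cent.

£1.43

CRR parameters: u = e^(σ√Δt) = e^(0.35·√0.5) = 1.2808, d = 1/u = 0.7808
Per-period rate: rΔt = 0.1·0.5 = 0.05, so R = e^0.05 = 1.0513
Risk-neutral probability p = (e^0.05 − 0.7808)/(1.2808 − 0.7808) = 0.2705/0.5000 = 0.5410
Terminal stock prices: S_uu = 82.02, S_ud = 50, S_dd = 30.48
Terminal payoffs (K − S): max(-44.02, 0) = 0, max(-12, 0) = 0, max(7.521, 0) = 7.521
Node u (S = 64.04): V_u = e^(−0.05)·[0.5410·0.0000 + 0.4590·0.0000] = 0.0000
Node d (S = 39.04): V_d = e^(−0.05)·[0.5410·0.0000 + 0.4590·7.5207] = 3.2838
Node 0 (S = 50): V_0 = e^(−0.05)·[0.5410·0.0000 + 0.4590·3.2838] = 1.4338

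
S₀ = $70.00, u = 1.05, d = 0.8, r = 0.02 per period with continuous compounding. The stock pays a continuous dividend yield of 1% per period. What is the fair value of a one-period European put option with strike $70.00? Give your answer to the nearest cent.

$2.19

Per-period risk-free factor R = e^0.02 = 1.0202; dividend-adjusted growth = e^(0.02−0.01) = 1.0101.
Risk-neutral probability p = (1.0101 − 0.8)/(1.05 − 0.8) = 0.2101/0.2500 = 0.8402
Terminal stock prices: S_u = 73.5, S_d = 56
Terminal payoffs (K − S): max(-3.5, 0) = 0, max(14, 0) = 14
Node 0 (S = 70): V_0 = e^(−0.02)·[0.8402·0.0000 + 0.1598·14.0000] = 2.1929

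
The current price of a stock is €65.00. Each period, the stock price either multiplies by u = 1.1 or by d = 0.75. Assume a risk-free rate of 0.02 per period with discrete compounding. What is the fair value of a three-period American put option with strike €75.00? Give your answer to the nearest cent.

€11.56

Risk-neutral probability p = (1 + 0.02 − 0.75)/(1.1 − 0.75) = 0.2700/0.3500 = 0.7714
Terminal stock prices: S_uuu = 86.52, S_uud = 58.99, S_udd = 40.22, S_ddd = 27.42
Terminal payoffs (K − S): max(-11.52, 0) = 0, max(16.01, 0) = 16.01, max(34.78, 0) = 34.78, max(47.58, 0) = 47.58
Node uu (S = 78.65): continuation = 1/1.02·[0.7714·0.0000 + 0.2286·16.0125] = 3.5882; exercise value = 0.0000 ≤ continuation, so V_uu = 3.5882
Node ud (S = 53.62): continuation = 1/1.02·[0.7714·16.0125 + 0.2286·34.7812] = 19.9044; exercise value = 21.3750 > continuation, so V_ud = 21.3750 (exercise)
Node dd (S = 36.56): continuation = 1/1.02·[0.7714·34.7812 + 0.2286·47.5781] = 36.9669; exercise value = 38.4375 > continuation, so V_dd = 38.4375 (exercise)
Node u (S = 71.5): continuation = 1/1.02·[0.7714·3.5882 + 0.2286·21.3750] = 7.5037; exercise value = 3.5000 ≤ continuation, so V_u = 7.5037
Node d (S = 48.75): continuation = 1/1.02·[0.7714·21.3750 + 0.2286·38.4375] = 24.7794; exercise value = 26.2500 > continuation, so V_d = 26.2500 (exercise)
Node 0 (S = 65): continuation = 1/1.02·[0.7714·7.5037 + 0.2286·26.2500] = 11.5574; exercise value = 10.0000 ≤ continuation, so V_0 = 11.5574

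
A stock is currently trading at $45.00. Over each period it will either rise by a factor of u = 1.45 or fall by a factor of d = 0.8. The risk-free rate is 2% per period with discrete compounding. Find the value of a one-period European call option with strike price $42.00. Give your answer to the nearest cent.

Risk-neutral probability p = (1 + 0.02 − 0.8)/(1.45 − 0.8) = 0.2200/0.6500 = 0.3385
Terminal stock prices: S_u = 65.25, S_d = 36
Terminal payoffs (S − K): max(23.25, 0) = 23.25, max(-6, 0) = 0
Node 0 (S = 45): V_0 = 1/1.02·[0.3385·23.2500 + 0.6615·0.0000] = 7.7149

$7.71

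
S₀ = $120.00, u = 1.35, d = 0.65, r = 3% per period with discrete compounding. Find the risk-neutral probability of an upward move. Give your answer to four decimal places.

p = 0.5429

Risk-neutral probability p = (1 + 0.03 − 0.65)/(1.35 − 0.65) = 0.3800/0.7000 = 0.5429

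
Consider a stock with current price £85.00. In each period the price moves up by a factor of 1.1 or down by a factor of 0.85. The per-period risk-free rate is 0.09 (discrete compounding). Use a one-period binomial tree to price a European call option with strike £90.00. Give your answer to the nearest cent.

£3.08

Risk-neutral probability p = (1 + 0.09 − 0.85)/(1.1 − 0.85) = 0.2400/0.2500 = 0.9600
Terminal stock prices: S_u = 93.5, S_d = 72.25
Terminal payoffs (S − K): max(3.5, 0) = 3.5, max(-17.75, 0) = 0
Node 0 (S = 85): V_0 = 1/1.09·[0.9600·3.5000 + 0.0400·0.0000] = 3.0826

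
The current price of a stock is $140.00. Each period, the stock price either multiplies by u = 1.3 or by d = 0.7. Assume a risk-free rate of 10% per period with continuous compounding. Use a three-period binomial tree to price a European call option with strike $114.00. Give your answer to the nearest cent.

$61.15

Risk-neutral probability p = (e^0.1 − 0.7)/(1.3 − 0.7) = 0.4052/0.6000 = 0.6753
Terminal stock prices: S_uuu = 307.6, S_uud = 165.6, S_udd = 89.18, S_ddd = 48.02
Terminal payoffs (S − K): max(193.6, 0) = 193.6, max(51.62, 0) = 51.62, max(-24.82, 0) = 0, max(-65.98, 0) = 0
Node uu (S = 236.6): V_uu = e^(−0.1)·[0.6753·193.5800 + 0.3247·51.6200] = 133.4485
Node ud (S = 127.4): V_ud = e^(−0.1)·[0.6753·51.6200 + 0.3247·0.0000] = 31.5410
Node dd (S = 68.6): V_dd = e^(−0.1)·[0.6753·0.0000 + 0.3247·0.0000] = 0.0000
Node u (S = 182): V_u = e^(−0.1)·[0.6753·133.4485 + 0.3247·31.5410] = 90.8073
Node d (S = 98): V_d = e^(−0.1)·[0.6753·31.5410 + 0.3247·0.0000] = 19.2723
Node 0 (S = 140): V_0 = e^(−0.1)·[0.6753·90.8073 + 0.3247·19.2723] = 61.1478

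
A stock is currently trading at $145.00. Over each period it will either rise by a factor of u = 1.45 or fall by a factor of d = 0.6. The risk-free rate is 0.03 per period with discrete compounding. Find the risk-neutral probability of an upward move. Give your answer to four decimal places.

Risk-neutral probability p = (1 + 0.03 − 0.6)/(1.45 − 0.6) = 0.4300/0.8500 = 0.5059

p = 0.5059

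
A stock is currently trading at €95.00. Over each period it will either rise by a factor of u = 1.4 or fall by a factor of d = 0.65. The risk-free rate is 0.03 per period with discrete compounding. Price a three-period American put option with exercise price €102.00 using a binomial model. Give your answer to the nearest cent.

Risk-neutral probability p = (1 + 0.03 − 0.65)/(1.4 − 0.65) = 0.3800/0.7500 = 0.5067
Terminal stock prices: S_uuu = 260.7, S_uud = 121, S_udd = 56.19, S_ddd = 26.09
Terminal payoffs (K − S): max(-158.7, 0) = 0, max(-19.03, 0) = 0, max(45.81, 0) = 45.81, max(75.91, 0) = 75.91
Node uu (S = 186.2): continuation = 1/1.03·[0.5067·0.0000 + 0.4933·0.0000] = 0.0000; exercise value = 0.0000 ≤ continuation, so V_uu = 0.0000
Node ud (S = 86.45): continuation = 1/1.03·[0.5067·0.0000 + 0.4933·45.8075] = 21.9402; exercise value = 15.5500 ≤ continuation, so V_ud = 21.9402
Node dd (S = 40.14): continuation = 1/1.03·[0.5067·45.8075 + 0.4933·75.9106] = 58.8916; exercise value = 61.8625 > continuation, so V_dd = 61.8625 (exercise)
Node u (S = 133): continuation = 1/1.03·[0.5067·0.0000 + 0.4933·21.9402] = 10.5086; exercise value = 0.0000 ≤ continuation, so V_u = 10.5086
Node d (S = 61.75): continuation = 1/1.03·[0.5067·21.9402 + 0.4933·61.8625] = 40.4225; exercise value = 40.2500 ≤ continuation, so V_d = 40.4225
Node 0 (S = 95): continuation = 1/1.03·[0.5067·10.5086 + 0.4933·40.4225] = 24.5302; exercise value = 7.0000 ≤ continuation, so V_0 = 24.5302

€24.53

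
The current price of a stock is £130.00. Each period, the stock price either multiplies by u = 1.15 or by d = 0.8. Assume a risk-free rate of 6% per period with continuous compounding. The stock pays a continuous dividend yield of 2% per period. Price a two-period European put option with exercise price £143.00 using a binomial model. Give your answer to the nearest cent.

£14.07

Per-period risk-free factor R = e^0.06 = 1.0618; dividend-adjusted growth = e^(0.06−0.02) = 1.0408.
Risk-neutral probability p = (1.0408 − 0.8)/(1.15 − 0.8) = 0.2408/0.3500 = 0.6880
Terminal stock prices: S_uu = 171.9, S_ud = 119.6, S_dd = 83.2
Terminal payoffs (K − S): max(-28.92, 0) = 0, max(23.4, 0) = 23.4, max(59.8, 0) = 59.8
Node u (S = 149.5): V_u = e^(−0.06)·[0.6880·0.0000 + 0.3120·23.4000] = 6.8750
Node d (S = 104): V_d = e^(−0.06)·[0.6880·23.4000 + 0.3120·59.8000] = 32.7317
Node 0 (S = 130): V_0 = e^(−0.06)·[0.6880·6.8750 + 0.3120·32.7317] = 14.0713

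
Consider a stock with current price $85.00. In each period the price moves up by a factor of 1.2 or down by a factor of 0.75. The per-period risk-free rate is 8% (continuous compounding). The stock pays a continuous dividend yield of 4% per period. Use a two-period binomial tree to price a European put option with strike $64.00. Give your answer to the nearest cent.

$1.73

Per-period risk-free factor R = e^0.08 = 1.0833; dividend-adjusted growth = e^(0.08−0.04) = 1.0408.
Risk-neutral probability p = (1.0408 − 0.75)/(1.2 − 0.75) = 0.2908/0.4500 = 0.6462
Terminal stock prices: S_uu = 122.4, S_ud = 76.5, S_dd = 47.81
Terminal payoffs (K − S): max(-58.4, 0) = 0, max(-12.5, 0) = 0, max(16.19, 0) = 16.19
Node u (S = 102): V_u = e^(−0.08)·[0.6462·0.0000 + 0.3538·0.0000] = 0.0000
Node d (S = 63.75): V_d = e^(−0.08)·[0.6462·0.0000 + 0.3538·16.1875] = 5.2861
Node 0 (S = 85): V_0 = e^(−0.08)·[0.6462·0.0000 + 0.3538·5.2861] = 1.7262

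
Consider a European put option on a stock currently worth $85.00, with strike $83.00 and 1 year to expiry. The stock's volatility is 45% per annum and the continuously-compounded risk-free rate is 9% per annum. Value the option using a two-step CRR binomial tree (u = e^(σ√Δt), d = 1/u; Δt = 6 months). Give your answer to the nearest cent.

CRR parameters: u = e^(σ√Δt) = e^(0.45·√0.5) = 1.3746, d = 1/u = 0.7275
Per-period rate: rΔt = 0.09·0.5 = 0.045, so R = e^0.045 = 1.0460
Risk-neutral probability p = (e^0.045 − 0.7275)/(1.3746 − 0.7275) = 0.3186/0.6472 = 0.4922
Terminal stock prices: S_uu = 160.6, S_ud = 85, S_dd = 44.98
Terminal payoffs (K − S): max(-77.62, 0) = 0, max(-2, 0) = 0, max(38.02, 0) = 38.02
Node u (S = 116.8): V_u = e^(−0.045)·[0.4922·0.0000 + 0.5078·0.0000] = 0.0000
Node d (S = 61.83): V_d = e^(−0.045)·[0.4922·0.0000 + 0.5078·38.0183] = 18.4550
Node 0 (S = 85): V_0 = e^(−0.045)·[0.4922·0.0000 + 0.5078·18.4550] = 8.9584

$8.96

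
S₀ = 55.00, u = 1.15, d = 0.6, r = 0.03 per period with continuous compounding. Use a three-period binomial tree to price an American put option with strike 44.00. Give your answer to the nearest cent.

Risk-neutral probability p = (e^0.03 − 0.6)/(1.15 − 0.6) = 0.4305/0.5500 = 0.7826
Terminal stock prices: S_uuu = 83.65, S_uud = 43.64, S_udd = 22.77, S_ddd = 11.88
Terminal payoffs (K − S): max(-39.65, 0) = 0, max(0.3575, 0) = 0.3575, max(21.23, 0) = 21.23, max(32.12, 0) = 32.12
Node uu (S = 72.74): continuation = e^(−0.03)·[0.7826·0.0000 + 0.2174·0.3575] = 0.0754; exercise value = 0.0000 ≤ continuation, so V_uu = 0.0754
Node ud (S = 37.95): continuation = e^(−0.03)·[0.7826·0.3575 + 0.2174·21.2300] = 4.7496; exercise value = 6.0500 > continuation, so V_ud = 6.0500 (exercise)
Node dd (S = 19.8): continuation = e^(−0.03)·[0.7826·21.2300 + 0.2174·32.1200] = 22.8996; exercise value = 24.2000 > continuation, so V_dd = 24.2000 (exercise)
Node u (S = 63.25): continuation = e^(−0.03)·[0.7826·0.0754 + 0.2174·6.0500] = 1.3334; exercise value = 0.0000 ≤ continuation, so V_u = 1.3334
Node d (S = 33): continuation = e^(−0.03)·[0.7826·6.0500 + 0.2174·24.2000] = 9.6996; exercise value = 11.0000 > continuation, so V_d = 11.0000 (exercise)
Node 0 (S = 55): continuation = e^(−0.03)·[0.7826·1.3334 + 0.2174·11.0000] = 3.3330; exercise value = 0.0000 ≤ continuation, so V_0 = 3.3330

3.33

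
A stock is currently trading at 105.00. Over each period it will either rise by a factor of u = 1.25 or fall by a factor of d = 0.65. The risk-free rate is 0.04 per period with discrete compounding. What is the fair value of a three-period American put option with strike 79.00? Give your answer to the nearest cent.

Risk-neutral probability p = (1 + 0.04 − 0.65)/(1.25 − 0.65) = 0.3900/0.6000 = 0.6500
Terminal stock prices: S_uuu = 205.1, S_uud = 106.6, S_udd = 55.45, S_ddd = 28.84
Terminal payoffs (K − S): max(-126.1, 0) = 0, max(-27.64, 0) = 0, max(23.55, 0) = 23.55, max(50.16, 0) = 50.16
Node uu (S = 164.1): continuation = 1/1.04·[0.6500·0.0000 + 0.3500·0.0000] = 0.0000; exercise value = 0.0000 ≤ continuation, so V_uu = 0.0000
Node ud (S = 85.31): continuation = 1/1.04·[0.6500·0.0000 + 0.3500·23.5469] = 7.9244; exercise value = 0.0000 ≤ continuation, so V_ud = 7.9244
Node dd (S = 44.36): continuation = 1/1.04·[0.6500·23.5469 + 0.3500·50.1644] = 31.5990; exercise value = 34.6375 > continuation, so V_dd = 34.6375 (exercise)
Node u (S = 131.2): continuation = 1/1.04·[0.6500·0.0000 + 0.3500·7.9244] = 2.6669; exercise value = 0.0000 ≤ continuation, so V_u = 2.6669
Node d (S = 68.25): continuation = 1/1.04·[0.6500·7.9244 + 0.3500·34.6375] = 16.6096; exercise value = 10.7500 ≤ continuation, so V_d = 16.6096
Node 0 (S = 105): continuation = 1/1.04·[0.6500·2.6669 + 0.3500·16.6096] = 7.2566; exercise value = 0.0000 ≤ continuation, so V_0 = 7.2566

7.26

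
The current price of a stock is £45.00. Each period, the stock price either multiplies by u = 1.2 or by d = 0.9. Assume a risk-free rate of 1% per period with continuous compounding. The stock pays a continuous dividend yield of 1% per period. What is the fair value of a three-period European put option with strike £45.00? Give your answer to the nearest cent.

Per-period risk-free factor R = e^0.01 = 1.0101; dividend-adjusted growth = e^(0.01−0.01) = 1.0000.
Risk-neutral probability p = (1.0000 − 0.9)/(1.2 − 0.9) = 0.1000/0.3000 = 0.3333
Terminal stock prices: S_uuu = 77.76, S_uud = 58.32, S_udd = 43.74, S_ddd = 32.81
Terminal payoffs (K − S): max(-32.76, 0) = 0, max(-13.32, 0) = 0, max(1.26, 0) = 1.26, max(12.19, 0) = 12.19
Node uu (S = 64.8): V_uu = e^(−0.01)·[0.3333·0.0000 + 0.6667·0.0000] = 0.0000
Node ud (S = 48.6): V_ud = e^(−0.01)·[0.3333·0.0000 + 0.6667·1.2600] = 0.8316
Node dd (S = 36.45): V_dd = e^(−0.01)·[0.3333·1.2600 + 0.6667·12.1950] = 8.4649
Node u (S = 54): V_u = e^(−0.01)·[0.3333·0.0000 + 0.6667·0.8316] = 0.5489
Node d (S = 40.5): V_d = e^(−0.01)·[0.3333·0.8316 + 0.6667·8.4649] = 5.8616
Node 0 (S = 45): V_0 = e^(−0.01)·[0.3333·0.5489 + 0.6667·5.8616] = 4.0500

£4.05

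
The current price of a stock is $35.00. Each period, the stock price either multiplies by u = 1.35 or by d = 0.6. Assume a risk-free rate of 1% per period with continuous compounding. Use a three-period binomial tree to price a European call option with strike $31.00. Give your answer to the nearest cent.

$11.61

Risk-neutral probability p = (e^0.01 − 0.6)/(1.35 − 0.6) = 0.4101/0.7500 = 0.5467
Terminal stock prices: S_uuu = 86.11, S_uud = 38.27, S_udd = 17.01, S_ddd = 7.56
Terminal payoffs (S − K): max(55.11, 0) = 55.11, max(7.273, 0) = 7.273, max(-13.99, 0) = 0, max(-23.44, 0) = 0
Node uu (S = 63.79): V_uu = e^(−0.01)·[0.5467·55.1131 + 0.4533·7.2725] = 33.0960
Node ud (S = 28.35): V_ud = e^(−0.01)·[0.5467·7.2725 + 0.4533·0.0000] = 3.9366
Node dd (S = 12.6): V_dd = e^(−0.01)·[0.5467·0.0000 + 0.4533·0.0000] = 0.0000
Node u (S = 47.25): V_u = e^(−0.01)·[0.5467·33.0960 + 0.4533·3.9366] = 19.6812
Node d (S = 21): V_d = e^(−0.01)·[0.5467·3.9366 + 0.4533·0.0000] = 2.1308
Node 0 (S = 35): V_0 = e^(−0.01)·[0.5467·19.6812 + 0.4533·2.1308] = 11.6095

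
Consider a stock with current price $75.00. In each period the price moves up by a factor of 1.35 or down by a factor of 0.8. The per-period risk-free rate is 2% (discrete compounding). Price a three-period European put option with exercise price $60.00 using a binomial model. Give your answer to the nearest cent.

Risk-neutral probability p = (1 + 0.02 − 0.8)/(1.35 − 0.8) = 0.2200/0.5500 = 0.4000
Terminal stock prices: S_uuu = 184.5, S_uud = 109.4, S_udd = 64.8, S_ddd = 38.4
Terminal payoffs (K − S): max(-124.5, 0) = 0, max(-49.35, 0) = 0, max(-4.8, 0) = 0, max(21.6, 0) = 21.6
Node uu (S = 136.7): V_uu = 1/1.02·[0.4000·0.0000 + 0.6000·0.0000] = 0.0000
Node ud (S = 81): V_ud = 1/1.02·[0.4000·0.0000 + 0.6000·0.0000] = 0.0000
Node dd (S = 48): V_dd = 1/1.02·[0.4000·0.0000 + 0.6000·21.6000] = 12.7059
Node u (S = 101.2): V_u = 1/1.02·[0.4000·0.0000 + 0.6000·0.0000] = 0.0000
Node d (S = 60): V_d = 1/1.02·[0.4000·0.0000 + 0.6000·12.7059] = 7.4740
Node 0 (S = 75): V_0 = 1/1.02·[0.4000·0.0000 + 0.6000·7.4740] = 4.3965

$4.40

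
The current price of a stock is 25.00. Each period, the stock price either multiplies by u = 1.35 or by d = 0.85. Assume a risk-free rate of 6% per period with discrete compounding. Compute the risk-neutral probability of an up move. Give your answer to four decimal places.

p = 0.4200

Risk-neutral probability p = (1 + 0.06 − 0.85)/(1.35 − 0.85) = 0.2100/0.5000 = 0.4200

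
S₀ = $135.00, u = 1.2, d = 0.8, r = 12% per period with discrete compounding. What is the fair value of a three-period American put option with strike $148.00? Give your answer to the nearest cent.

Risk-neutral probability p = (1 + 0.12 − 0.8)/(1.2 − 0.8) = 0.3200/0.4000 = 0.8000
Terminal stock prices: S_uuu = 233.3, S_uud = 155.5, S_udd = 103.7, S_ddd = 69.12
Terminal payoffs (K − S): max(-85.28, 0) = 0, max(-7.52, 0) = 0, max(44.32, 0) = 44.32, max(78.88, 0) = 78.88
Node uu (S = 194.4): continuation = 1/1.12·[0.8000·0.0000 + 0.2000·0.0000] = 0.0000; exercise value = 0.0000 ≤ continuation, so V_uu = 0.0000
Node ud (S = 129.6): continuation = 1/1.12·[0.8000·0.0000 + 0.2000·44.3200] = 7.9143; exercise value = 18.4000 > continuation, so V_ud = 18.4000 (exercise)
Node dd (S = 86.4): continuation = 1/1.12·[0.8000·44.3200 + 0.2000·78.8800] = 45.7429; exercise value = 61.6000 > continuation, so V_dd = 61.6000 (exercise)
Node u (S = 162): continuation = 1/1.12·[0.8000·0.0000 + 0.2000·18.4000] = 3.2857; exercise value = 0.0000 ≤ continuation, so V_u = 3.2857
Node d (S = 108): continuation = 1/1.12·[0.8000·18.4000 + 0.2000·61.6000] = 24.1429; exercise value = 40.0000 > continuation, so V_d = 40.0000 (exercise)
Node 0 (S = 135): continuation = 1/1.12·[0.8000·3.2857 + 0.2000·40.0000] = 9.4898; exercise value = 13.0000 > continuation, so V_0 = 13.0000 (exercise)

$13.00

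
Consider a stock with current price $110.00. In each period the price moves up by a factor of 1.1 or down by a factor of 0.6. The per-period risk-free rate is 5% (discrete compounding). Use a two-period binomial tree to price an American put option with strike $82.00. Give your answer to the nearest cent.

Risk-neutral probability p = (1 + 0.05 − 0.6)/(1.1 − 0.6) = 0.4500/0.5000 = 0.9000
Terminal stock prices: S_uu = 133.1, S_ud = 72.6, S_dd = 39.6
Terminal payoffs (K − S): max(-51.1, 0) = 0, max(9.4, 0) = 9.4, max(42.4, 0) = 42.4
Node u (S = 121): continuation = 1/1.05·[0.9000·0.0000 + 0.1000·9.4000] = 0.8952; exercise value = 0.0000 ≤ continuation, so V_u = 0.8952
Node d (S = 66): continuation = 1/1.05·[0.9000·9.4000 + 0.1000·42.4000] = 12.0952; exercise value = 16.0000 > continuation, so V_d = 16.0000 (exercise)
Node 0 (S = 110): continuation = 1/1.05·[0.9000·0.8952 + 0.1000·16.0000] = 2.2912; exercise value = 0.0000 ≤ continuation, so V_0 = 2.2912

$2.29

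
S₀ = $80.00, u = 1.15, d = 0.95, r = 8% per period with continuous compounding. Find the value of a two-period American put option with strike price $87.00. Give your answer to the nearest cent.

Risk-neutral probability p = (e^0.08 − 0.95)/(1.15 − 0.95) = 0.1333/0.2000 = 0.6664
Terminal stock prices: S_uu = 105.8, S_ud = 87.4, S_dd = 72.2
Terminal payoffs (K − S): max(-18.8, 0) = 0, max(-0.4, 0) = 0, max(14.8, 0) = 14.8
Node u (S = 92): continuation = e^(−0.08)·[0.6664·0.0000 + 0.3336·0.0000] = 0.0000; exercise value = 0.0000 ≤ continuation, so V_u = 0.0000
Node d (S = 76): continuation = e^(−0.08)·[0.6664·0.0000 + 0.3336·14.8000] = 4.5572; exercise value = 11.0000 > continuation, so V_d = 11.0000 (exercise)
Node 0 (S = 80): continuation = e^(−0.08)·[0.6664·0.0000 + 0.3336·11.0000] = 3.3871; exercise value = 7.0000 > continuation, so V_0 = 7.0000 (exercise)

$7.00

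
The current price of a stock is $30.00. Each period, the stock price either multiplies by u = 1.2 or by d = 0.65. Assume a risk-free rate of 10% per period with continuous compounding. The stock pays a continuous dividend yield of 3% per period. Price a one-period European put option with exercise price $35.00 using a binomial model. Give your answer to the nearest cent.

$3.25

Per-period risk-free factor R = e^0.1 = 1.1052; dividend-adjusted growth = e^(0.1−0.03) = 1.0725.
Risk-neutral probability p = (1.0725 − 0.65)/(1.2 − 0.65) = 0.4225/0.5500 = 0.7682
Terminal stock prices: S_u = 36, S_d = 19.5
Terminal payoffs (K − S): max(-1, 0) = 0, max(15.5, 0) = 15.5
Node 0 (S = 30): V_0 = e^(−0.1)·[0.7682·0.0000 + 0.2318·15.5000] = 3.2510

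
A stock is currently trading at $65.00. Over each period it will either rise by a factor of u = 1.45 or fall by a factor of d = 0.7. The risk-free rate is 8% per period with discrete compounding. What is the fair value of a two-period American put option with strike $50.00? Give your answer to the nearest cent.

$3.79

Risk-neutral probability p = (1 + 0.08 − 0.7)/(1.45 − 0.7) = 0.3800/0.7500 = 0.5067
Terminal stock prices: S_uu = 136.7, S_ud = 65.97, S_dd = 31.85
Terminal payoffs (K − S): max(-86.66, 0) = 0, max(-15.97, 0) = 0, max(18.15, 0) = 18.15
Node u (S = 94.25): continuation = 1/1.08·[0.5067·0.0000 + 0.4933·0.0000] = 0.0000; exercise value = 0.0000 ≤ continuation, so V_u = 0.0000
Node d (S = 45.5): continuation = 1/1.08·[0.5067·0.0000 + 0.4933·18.1500] = 8.2907; exercise value = 4.5000 ≤ continuation, so V_d = 8.2907
Node 0 (S = 65): continuation = 1/1.08·[0.5067·0.0000 + 0.4933·8.2907] = 3.7871; exercise value = 0.0000 ≤ continuation, so V_0 = 3.7871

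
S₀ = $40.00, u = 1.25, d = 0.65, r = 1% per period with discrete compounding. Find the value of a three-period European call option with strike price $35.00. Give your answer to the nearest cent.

$11.40

Risk-neutral probability p = (1 + 0.01 − 0.65)/(1.25 − 0.65) = 0.3600/0.6000 = 0.6000
Terminal stock prices: S_uuu = 78.12, S_uud = 40.62, S_udd = 21.13, S_ddd = 10.98
Terminal payoffs (S − K): max(43.12, 0) = 43.12, max(5.625, 0) = 5.625, max(-13.87, 0) = 0, max(-24.02, 0) = 0
Node uu (S = 62.5): V_uu = 1/1.01·[0.6000·43.1250 + 0.4000·5.6250] = 27.8465
Node ud (S = 32.5): V_ud = 1/1.01·[0.6000·5.6250 + 0.4000·0.0000] = 3.3416
Node dd (S = 16.9): V_dd = 1/1.01·[0.6000·0.0000 + 0.4000·0.0000] = 0.0000
Node u (S = 50): V_u = 1/1.01·[0.6000·27.8465 + 0.4000·3.3416] = 17.8659
Node d (S = 26): V_d = 1/1.01·[0.6000·3.3416 + 0.4000·0.0000] = 1.9851
Node 0 (S = 40): V_0 = 1/1.01·[0.6000·17.8659 + 0.4000·1.9851] = 11.3996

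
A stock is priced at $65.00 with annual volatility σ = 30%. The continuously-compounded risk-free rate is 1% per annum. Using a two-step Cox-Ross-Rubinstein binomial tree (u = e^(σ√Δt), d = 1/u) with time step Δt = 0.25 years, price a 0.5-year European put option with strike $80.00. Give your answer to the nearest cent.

$16.31

CRR parameters: u = e^(σ√Δt) = e^(0.3·√0.25) = 1.1618, d = 1/u = 0.8607
Per-period rate: rΔt = 0.01·0.25 = 0.0025, so R = e^0.0025 = 1.0025
Risk-neutral probability p = (e^0.0025 − 0.8607)/(1.1618 − 0.8607) = 0.1418/0.3011 = 0.4709
Terminal stock prices: S_uu = 87.74, S_ud = 65, S_dd = 48.15
Terminal payoffs (K − S): max(-7.741, 0) = 0, max(15, 0) = 15, max(31.85, 0) = 31.85
Node u (S = 75.52): V_u = e^(−0.0025)·[0.4709·0.0000 + 0.5291·15.0000] = 7.9169
Node d (S = 55.95): V_d = e^(−0.0025)·[0.4709·15.0000 + 0.5291·31.8468] = 23.8542
Node 0 (S = 65): V_0 = e^(−0.0025)·[0.4709·7.9169 + 0.5291·23.8542] = 16.3088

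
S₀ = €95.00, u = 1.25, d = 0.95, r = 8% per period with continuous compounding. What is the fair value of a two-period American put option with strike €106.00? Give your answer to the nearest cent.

€11.00

Risk-neutral probability p = (e^0.08 − 0.95)/(1.25 − 0.95) = 0.1333/0.3000 = 0.4443
Terminal stock prices: S_uu = 148.4, S_ud = 112.8, S_dd = 85.74
Terminal payoffs (K − S): max(-42.44, 0) = 0, max(-6.812, 0) = 0, max(20.26, 0) = 20.26
Node u (S = 118.8): continuation = e^(−0.08)·[0.4443·0.0000 + 0.5557·0.0000] = 0.0000; exercise value = 0.0000 ≤ continuation, so V_u = 0.0000
Node d (S = 90.25): continuation = e^(−0.08)·[0.4443·0.0000 + 0.5557·20.2625] = 10.3944; exercise value = 15.7500 > continuation, so V_d = 15.7500 (exercise)
Node 0 (S = 95): continuation = e^(−0.08)·[0.4443·0.0000 + 0.5557·15.7500] = 8.0795; exercise value = 11.0000 > continuation, so V_0 = 11.0000 (exercise)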